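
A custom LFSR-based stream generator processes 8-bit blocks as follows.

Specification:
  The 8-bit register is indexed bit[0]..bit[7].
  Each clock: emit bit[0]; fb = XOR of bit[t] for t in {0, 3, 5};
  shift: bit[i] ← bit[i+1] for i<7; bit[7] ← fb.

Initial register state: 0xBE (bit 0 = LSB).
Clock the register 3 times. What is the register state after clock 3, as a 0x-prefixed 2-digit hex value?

0x97

reg_0 = 0xBE
clock 1: out=0, reg = 0x5F
clock 2: out=1, reg = 0x2F
clock 3: out=1, reg = 0x97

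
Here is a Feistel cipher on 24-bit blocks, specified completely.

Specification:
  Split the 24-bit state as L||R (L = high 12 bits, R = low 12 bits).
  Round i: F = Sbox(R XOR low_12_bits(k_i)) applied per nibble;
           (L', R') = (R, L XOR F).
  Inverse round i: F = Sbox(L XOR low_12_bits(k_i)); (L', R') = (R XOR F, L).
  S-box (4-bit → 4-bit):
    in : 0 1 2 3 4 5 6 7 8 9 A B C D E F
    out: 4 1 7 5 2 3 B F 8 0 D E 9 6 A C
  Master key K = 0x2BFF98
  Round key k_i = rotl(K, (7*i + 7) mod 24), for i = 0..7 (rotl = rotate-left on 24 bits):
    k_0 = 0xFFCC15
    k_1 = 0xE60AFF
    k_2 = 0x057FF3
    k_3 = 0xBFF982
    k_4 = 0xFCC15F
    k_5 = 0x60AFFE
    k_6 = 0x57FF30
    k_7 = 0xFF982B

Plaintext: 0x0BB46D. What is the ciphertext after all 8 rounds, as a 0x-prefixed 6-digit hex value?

s_0 = plaintext = 0x0BB46D
s_1 = Round(s_0, k_0) = 0x46D843
s_2 = Round(s_1, k_1) = 0x843384
s_3 = Round(s_2, k_2) = 0x3841BC
s_4 = Round(s_3, k_3) = 0x1BCBDE
s_5 = Round(s_4, k_4) = 0xBDEC3D
s_6 = Round(s_5, k_5) = 0xC3DE4B
s_7 = Round(s_6, k_6) = 0xE4BDC3
s_8 = Round(s_7, k_7) = 0xDC3DE3

0xDC3DE3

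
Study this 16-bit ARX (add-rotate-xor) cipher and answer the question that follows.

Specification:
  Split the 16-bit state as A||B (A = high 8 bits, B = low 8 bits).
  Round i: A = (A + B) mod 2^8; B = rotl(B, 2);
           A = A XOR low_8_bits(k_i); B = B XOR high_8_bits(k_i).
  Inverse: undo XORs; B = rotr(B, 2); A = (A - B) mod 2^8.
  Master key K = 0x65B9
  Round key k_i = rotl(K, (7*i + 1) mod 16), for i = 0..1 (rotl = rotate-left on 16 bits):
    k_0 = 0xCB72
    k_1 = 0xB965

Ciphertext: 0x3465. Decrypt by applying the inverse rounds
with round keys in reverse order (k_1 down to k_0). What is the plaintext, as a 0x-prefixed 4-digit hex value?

s_0 = ciphertext = 0x3465
s_1 = InvRound(s_0, k_1) = 0x1A37
s_2 = InvRound(s_1, k_0) = 0x293F

0x293F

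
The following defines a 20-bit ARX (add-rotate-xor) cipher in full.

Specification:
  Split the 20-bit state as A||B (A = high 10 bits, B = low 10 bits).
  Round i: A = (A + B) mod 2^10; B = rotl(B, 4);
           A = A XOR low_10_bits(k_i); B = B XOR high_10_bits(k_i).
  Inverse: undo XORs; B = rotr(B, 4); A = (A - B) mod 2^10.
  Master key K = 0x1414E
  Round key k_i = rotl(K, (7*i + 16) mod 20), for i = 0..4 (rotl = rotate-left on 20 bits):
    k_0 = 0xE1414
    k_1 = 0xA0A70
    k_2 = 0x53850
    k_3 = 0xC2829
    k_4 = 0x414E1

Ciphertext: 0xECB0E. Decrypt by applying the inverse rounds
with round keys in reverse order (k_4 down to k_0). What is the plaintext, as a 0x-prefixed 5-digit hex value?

s_0 = ciphertext = 0xECB0E
s_1 = InvRound(s_0, k_4) = 0x1CEE0
s_2 = InvRound(s_1, k_3) = 0x6F29E
s_3 = InvRound(s_2, k_2) = 0x6BC3D
s_4 = InvRound(s_3, k_1) = 0xFD3EB
s_5 = InvRound(s_4, k_0) = 0x16B86

0x16B86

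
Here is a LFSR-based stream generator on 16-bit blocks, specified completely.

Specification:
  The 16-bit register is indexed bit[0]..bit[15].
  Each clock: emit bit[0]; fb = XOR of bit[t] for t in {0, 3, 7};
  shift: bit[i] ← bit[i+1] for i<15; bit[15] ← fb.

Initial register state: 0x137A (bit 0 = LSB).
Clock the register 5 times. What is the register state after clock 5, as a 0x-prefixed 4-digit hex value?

reg_0 = 0x137A
clock 1: out=0, reg = 0x89BD
clock 2: out=1, reg = 0xC4DE
clock 3: out=0, reg = 0x626F
clock 4: out=1, reg = 0x3137
clock 5: out=1, reg = 0x989B

0x989B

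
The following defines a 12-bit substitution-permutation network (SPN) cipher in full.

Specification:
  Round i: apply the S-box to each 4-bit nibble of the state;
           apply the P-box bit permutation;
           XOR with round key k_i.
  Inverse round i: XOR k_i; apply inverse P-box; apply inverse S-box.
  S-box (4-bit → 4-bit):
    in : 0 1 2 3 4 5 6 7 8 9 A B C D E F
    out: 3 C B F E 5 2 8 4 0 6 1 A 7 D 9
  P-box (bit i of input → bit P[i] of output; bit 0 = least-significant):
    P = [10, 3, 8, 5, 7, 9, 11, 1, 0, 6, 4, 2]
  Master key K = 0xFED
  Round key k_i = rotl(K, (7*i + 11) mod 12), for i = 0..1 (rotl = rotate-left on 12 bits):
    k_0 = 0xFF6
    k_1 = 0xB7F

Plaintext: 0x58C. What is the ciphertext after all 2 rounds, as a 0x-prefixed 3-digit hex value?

s_0 = plaintext = 0x58C
s_1 = Round(s_0, k_0) = 0x7CF
s_2 = Round(s_1, k_1) = 0xD59

0xD59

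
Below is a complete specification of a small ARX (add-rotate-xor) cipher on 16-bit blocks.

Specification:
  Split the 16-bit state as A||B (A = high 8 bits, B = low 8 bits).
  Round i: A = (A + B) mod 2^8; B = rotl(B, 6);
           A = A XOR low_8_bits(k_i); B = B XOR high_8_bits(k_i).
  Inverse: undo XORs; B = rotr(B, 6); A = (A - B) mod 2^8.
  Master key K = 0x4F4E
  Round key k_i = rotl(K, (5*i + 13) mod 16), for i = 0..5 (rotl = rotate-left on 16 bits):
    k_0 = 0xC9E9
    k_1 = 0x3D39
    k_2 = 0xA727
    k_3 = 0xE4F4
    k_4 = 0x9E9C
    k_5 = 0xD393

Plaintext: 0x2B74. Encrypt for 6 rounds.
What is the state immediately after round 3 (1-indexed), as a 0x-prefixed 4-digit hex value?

s_0 = plaintext = 0x2B74
s_1 = Round(s_0, k_0) = 0x76D4
s_2 = Round(s_1, k_1) = 0x7308
s_3 = Round(s_2, k_2) = 0x5CA5
s_4 = Round(s_3, k_3) = 0xF58D
s_5 = Round(s_4, k_4) = 0x1EFD
s_6 = Round(s_5, k_5) = 0x88AC

0x5CA5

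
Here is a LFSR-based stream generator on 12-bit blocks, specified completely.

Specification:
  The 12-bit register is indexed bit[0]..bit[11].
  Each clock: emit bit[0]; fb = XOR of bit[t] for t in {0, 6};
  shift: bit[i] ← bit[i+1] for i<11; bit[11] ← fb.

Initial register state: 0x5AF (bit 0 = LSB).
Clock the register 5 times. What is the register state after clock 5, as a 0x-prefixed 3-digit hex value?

0xCAD

reg_0 = 0x5AF
clock 1: out=1, reg = 0xAD7
clock 2: out=1, reg = 0x56B
clock 3: out=1, reg = 0x2B5
clock 4: out=1, reg = 0x95A
clock 5: out=0, reg = 0xCAD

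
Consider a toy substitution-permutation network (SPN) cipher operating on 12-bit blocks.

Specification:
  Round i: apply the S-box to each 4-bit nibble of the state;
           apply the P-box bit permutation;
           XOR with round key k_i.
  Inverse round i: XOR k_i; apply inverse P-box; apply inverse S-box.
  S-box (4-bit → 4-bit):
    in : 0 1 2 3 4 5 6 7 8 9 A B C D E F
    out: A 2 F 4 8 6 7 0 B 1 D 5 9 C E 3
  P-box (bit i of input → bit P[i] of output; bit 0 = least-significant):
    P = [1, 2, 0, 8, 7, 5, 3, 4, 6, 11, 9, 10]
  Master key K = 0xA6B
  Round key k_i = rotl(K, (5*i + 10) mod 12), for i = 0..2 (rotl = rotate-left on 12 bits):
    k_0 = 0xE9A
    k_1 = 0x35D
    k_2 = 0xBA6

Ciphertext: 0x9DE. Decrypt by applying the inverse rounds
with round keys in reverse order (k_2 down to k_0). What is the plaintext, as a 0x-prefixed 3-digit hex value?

0xE8A

s_0 = ciphertext = 0x9DE
s_1 = InvRound(s_0, k_2) = 0xBE7
s_2 = InvRound(s_1, k_1) = 0x129
s_3 = InvRound(s_2, k_0) = 0xE8A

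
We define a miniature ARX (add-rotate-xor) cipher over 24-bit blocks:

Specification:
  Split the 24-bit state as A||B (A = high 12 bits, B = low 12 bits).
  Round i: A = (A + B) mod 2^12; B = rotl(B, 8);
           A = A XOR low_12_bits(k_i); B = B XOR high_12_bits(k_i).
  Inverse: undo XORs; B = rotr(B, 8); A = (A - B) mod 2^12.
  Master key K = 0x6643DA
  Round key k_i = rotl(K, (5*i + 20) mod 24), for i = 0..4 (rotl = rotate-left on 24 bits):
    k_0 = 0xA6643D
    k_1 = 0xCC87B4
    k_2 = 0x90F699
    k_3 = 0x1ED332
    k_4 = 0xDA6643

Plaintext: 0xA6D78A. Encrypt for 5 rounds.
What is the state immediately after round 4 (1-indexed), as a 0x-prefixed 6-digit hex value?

0x0ED2EF

s_0 = plaintext = 0xA6D78A
s_1 = Round(s_0, k_0) = 0x5CA01E
s_2 = Round(s_1, k_1) = 0x25C2C9
s_3 = Round(s_2, k_2) = 0x3BC023
s_4 = Round(s_3, k_3) = 0x0ED2EF
s_5 = Round(s_4, k_4) = 0x59F288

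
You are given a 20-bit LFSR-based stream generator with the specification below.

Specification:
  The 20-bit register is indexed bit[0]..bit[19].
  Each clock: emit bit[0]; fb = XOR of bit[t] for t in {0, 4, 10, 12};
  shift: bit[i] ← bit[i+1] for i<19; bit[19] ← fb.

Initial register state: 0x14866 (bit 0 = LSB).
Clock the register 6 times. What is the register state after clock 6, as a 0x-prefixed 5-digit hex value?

reg_0 = 0x14866
clock 1: out=0, reg = 0x0A433
clock 2: out=1, reg = 0x85219
clock 3: out=1, reg = 0xC290C
clock 4: out=0, reg = 0x61486
clock 5: out=0, reg = 0x30A43
clock 6: out=1, reg = 0x98521

0x98521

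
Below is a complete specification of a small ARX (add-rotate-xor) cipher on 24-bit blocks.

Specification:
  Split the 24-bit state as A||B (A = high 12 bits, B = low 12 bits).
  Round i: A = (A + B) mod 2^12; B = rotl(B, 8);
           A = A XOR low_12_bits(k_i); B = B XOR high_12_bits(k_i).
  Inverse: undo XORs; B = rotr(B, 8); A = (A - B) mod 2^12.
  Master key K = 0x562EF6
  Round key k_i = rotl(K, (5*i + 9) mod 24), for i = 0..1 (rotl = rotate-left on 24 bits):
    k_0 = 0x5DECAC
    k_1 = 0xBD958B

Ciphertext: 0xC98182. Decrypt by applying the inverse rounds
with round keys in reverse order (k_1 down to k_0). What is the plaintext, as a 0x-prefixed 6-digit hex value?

0x9B5640

s_0 = ciphertext = 0xC98182
s_1 = InvRound(s_0, k_1) = 0x3595BA
s_2 = InvRound(s_1, k_0) = 0x9B5640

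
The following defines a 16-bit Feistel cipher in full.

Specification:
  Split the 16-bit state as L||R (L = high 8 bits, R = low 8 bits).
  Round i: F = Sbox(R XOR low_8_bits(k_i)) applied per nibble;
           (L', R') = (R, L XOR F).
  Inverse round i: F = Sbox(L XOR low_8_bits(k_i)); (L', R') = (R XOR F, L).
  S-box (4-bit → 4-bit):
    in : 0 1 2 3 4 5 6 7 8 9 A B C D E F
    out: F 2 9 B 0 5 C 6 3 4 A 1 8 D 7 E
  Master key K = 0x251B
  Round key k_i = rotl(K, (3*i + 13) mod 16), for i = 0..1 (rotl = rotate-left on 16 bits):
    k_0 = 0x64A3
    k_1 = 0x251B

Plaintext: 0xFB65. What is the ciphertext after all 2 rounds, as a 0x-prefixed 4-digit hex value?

0x77AD

s_0 = plaintext = 0xFB65
s_1 = Round(s_0, k_0) = 0x6577
s_2 = Round(s_1, k_1) = 0x77AD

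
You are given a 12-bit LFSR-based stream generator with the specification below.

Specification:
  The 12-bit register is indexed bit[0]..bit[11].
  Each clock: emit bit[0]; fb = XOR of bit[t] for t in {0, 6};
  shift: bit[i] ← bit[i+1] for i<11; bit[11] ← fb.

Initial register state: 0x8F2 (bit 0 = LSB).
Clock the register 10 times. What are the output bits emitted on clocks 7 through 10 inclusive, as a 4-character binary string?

1100

reg_0 = 0x8F2
clock 1: out=0, reg = 0xC79
clock 2: out=1, reg = 0x63C
clock 3: out=0, reg = 0x31E
clock 4: out=0, reg = 0x18F
clock 5: out=1, reg = 0x8C7
clock 6: out=1, reg = 0x463
clock 7: out=1, reg = 0x231
clock 8: out=1, reg = 0x918
clock 9: out=0, reg = 0x48C
clock 10: out=0, reg = 0x246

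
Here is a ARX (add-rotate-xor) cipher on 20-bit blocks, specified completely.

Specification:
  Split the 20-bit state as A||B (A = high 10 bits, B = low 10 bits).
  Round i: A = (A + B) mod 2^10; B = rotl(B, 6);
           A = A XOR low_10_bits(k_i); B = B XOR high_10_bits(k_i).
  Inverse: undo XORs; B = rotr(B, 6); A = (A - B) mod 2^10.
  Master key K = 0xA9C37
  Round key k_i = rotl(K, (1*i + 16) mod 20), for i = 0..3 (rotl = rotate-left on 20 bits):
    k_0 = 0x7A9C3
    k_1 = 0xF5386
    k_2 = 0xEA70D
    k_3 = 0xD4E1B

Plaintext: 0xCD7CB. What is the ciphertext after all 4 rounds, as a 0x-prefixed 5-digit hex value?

s_0 = plaintext = 0xCD7CB
s_1 = Round(s_0, k_0) = 0xB0F16
s_2 = Round(s_1, k_1) = 0x97E65
s_3 = Round(s_2, k_2) = 0xF26CF
s_4 = Round(s_3, k_3) = 0x20CBF

0x20CBF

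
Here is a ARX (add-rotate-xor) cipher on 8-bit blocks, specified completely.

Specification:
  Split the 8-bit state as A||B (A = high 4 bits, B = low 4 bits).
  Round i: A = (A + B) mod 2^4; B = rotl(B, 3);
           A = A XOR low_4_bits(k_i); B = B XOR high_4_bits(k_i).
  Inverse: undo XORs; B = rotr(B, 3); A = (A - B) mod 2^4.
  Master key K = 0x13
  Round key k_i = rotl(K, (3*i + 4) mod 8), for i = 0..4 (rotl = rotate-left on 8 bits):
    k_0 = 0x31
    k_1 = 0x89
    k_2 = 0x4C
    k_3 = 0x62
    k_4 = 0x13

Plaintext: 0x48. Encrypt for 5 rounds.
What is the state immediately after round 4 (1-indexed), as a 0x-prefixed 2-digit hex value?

s_0 = plaintext = 0x48
s_1 = Round(s_0, k_0) = 0xD7
s_2 = Round(s_1, k_1) = 0xD3
s_3 = Round(s_2, k_2) = 0xCD
s_4 = Round(s_3, k_3) = 0xB8
s_5 = Round(s_4, k_4) = 0x05

0xB8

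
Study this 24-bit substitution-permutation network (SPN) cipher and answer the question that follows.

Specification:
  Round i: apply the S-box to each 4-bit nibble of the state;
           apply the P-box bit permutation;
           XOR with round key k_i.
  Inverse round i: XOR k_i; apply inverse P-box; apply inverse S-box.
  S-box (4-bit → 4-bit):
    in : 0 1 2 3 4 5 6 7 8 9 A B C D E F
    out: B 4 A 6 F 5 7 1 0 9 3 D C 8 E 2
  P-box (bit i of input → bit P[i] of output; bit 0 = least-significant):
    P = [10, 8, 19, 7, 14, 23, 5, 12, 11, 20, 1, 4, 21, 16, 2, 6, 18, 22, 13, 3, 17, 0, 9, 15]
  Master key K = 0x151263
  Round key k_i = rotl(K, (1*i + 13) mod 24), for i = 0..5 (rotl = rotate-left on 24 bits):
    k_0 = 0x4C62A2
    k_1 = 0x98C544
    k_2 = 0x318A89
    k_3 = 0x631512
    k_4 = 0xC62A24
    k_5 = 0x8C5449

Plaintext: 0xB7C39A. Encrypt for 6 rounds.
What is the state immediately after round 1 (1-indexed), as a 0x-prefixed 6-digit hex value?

0x5AB5E4

s_0 = plaintext = 0xB7C39A
s_1 = Round(s_0, k_0) = 0x5AB5E4
s_2 = Round(s_1, k_1) = 0x76DAA2
s_3 = Round(s_2, k_2) = 0xE7E349
s_4 = Round(s_3, k_3) = 0xF6C3F5
s_5 = Round(s_4, k_4) = 0x1A0E63
s_6 = Round(s_5, k_5) = 0x71173B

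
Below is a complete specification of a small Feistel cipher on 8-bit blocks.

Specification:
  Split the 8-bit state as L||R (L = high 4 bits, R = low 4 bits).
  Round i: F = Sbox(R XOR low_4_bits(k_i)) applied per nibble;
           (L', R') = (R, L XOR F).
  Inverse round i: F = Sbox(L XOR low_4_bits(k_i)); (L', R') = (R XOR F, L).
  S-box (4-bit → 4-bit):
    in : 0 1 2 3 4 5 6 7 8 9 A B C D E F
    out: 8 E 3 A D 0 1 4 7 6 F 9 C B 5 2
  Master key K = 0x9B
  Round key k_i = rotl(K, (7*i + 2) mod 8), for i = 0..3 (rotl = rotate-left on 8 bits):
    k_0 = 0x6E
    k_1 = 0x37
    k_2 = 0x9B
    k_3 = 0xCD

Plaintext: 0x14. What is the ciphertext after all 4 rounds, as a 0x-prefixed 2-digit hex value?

s_0 = plaintext = 0x14
s_1 = Round(s_0, k_0) = 0x4E
s_2 = Round(s_1, k_1) = 0xE2
s_3 = Round(s_2, k_2) = 0x28
s_4 = Round(s_3, k_3) = 0x82

0x82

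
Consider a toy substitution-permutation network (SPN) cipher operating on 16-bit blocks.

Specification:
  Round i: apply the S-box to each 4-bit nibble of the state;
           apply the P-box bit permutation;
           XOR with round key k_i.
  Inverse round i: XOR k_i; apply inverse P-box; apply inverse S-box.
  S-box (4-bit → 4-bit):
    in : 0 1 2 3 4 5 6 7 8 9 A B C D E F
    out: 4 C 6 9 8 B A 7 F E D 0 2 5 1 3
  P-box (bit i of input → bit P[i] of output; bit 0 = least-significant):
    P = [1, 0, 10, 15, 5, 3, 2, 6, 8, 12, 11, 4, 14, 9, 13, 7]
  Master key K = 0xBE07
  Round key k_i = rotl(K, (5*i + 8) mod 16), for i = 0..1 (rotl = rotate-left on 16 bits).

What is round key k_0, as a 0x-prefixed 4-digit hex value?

0x07BE

K = 0xBE07
k_0 = rotl(K, (5*0+8) mod 16) = rotl(K, 8) = 0x07BE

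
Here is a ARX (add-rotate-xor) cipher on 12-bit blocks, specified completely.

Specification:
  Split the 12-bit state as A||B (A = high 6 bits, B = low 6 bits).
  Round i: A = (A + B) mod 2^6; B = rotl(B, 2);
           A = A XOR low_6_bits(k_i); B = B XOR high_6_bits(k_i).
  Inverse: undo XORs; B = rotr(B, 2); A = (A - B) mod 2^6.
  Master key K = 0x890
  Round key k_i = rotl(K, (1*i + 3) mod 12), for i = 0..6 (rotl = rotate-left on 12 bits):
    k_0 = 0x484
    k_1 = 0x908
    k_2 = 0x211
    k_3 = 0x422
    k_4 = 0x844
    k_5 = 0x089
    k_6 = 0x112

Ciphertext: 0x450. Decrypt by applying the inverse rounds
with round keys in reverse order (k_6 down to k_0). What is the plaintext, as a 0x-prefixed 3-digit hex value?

0xFFB

s_0 = ciphertext = 0x450
s_1 = InvRound(s_0, k_6) = 0xF85
s_2 = InvRound(s_1, k_5) = 0x1B1
s_3 = InvRound(s_2, k_4) = 0xF84
s_4 = InvRound(s_3, k_3) = 0x5C5
s_5 = InvRound(s_4, k_2) = 0xCD3
s_6 = InvRound(s_5, k_1) = 0xFBD
s_7 = InvRound(s_6, k_0) = 0xFFB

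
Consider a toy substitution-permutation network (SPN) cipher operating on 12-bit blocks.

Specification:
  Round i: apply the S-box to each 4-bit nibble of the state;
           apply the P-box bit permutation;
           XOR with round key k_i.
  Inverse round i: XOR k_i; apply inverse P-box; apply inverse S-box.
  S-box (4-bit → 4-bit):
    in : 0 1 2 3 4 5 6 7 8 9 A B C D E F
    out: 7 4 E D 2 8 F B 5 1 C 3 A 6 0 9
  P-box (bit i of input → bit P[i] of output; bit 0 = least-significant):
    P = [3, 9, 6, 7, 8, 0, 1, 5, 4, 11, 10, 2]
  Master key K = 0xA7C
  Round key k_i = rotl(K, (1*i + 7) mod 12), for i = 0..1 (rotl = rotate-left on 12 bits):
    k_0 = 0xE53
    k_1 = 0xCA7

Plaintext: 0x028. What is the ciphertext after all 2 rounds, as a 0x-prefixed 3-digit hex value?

s_0 = plaintext = 0x028
s_1 = Round(s_0, k_0) = 0x228
s_2 = Round(s_1, k_1) = 0x0C8

0x0C8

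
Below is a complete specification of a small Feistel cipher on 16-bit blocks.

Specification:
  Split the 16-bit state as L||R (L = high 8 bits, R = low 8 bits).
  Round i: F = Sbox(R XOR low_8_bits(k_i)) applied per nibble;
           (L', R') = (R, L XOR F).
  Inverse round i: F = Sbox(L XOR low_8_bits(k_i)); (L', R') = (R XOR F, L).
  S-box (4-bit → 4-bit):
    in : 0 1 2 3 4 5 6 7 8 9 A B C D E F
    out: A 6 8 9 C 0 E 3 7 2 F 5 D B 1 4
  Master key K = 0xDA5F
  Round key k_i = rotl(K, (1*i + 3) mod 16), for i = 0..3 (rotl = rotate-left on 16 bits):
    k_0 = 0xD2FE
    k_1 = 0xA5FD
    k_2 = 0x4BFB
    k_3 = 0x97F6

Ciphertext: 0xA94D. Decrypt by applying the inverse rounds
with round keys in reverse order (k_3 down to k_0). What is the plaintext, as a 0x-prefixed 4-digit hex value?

0x9EE4

s_0 = ciphertext = 0xA94D
s_1 = InvRound(s_0, k_3) = 0x49A9
s_2 = InvRound(s_1, k_2) = 0xF149
s_3 = InvRound(s_2, k_1) = 0xE4F1
s_4 = InvRound(s_3, k_0) = 0x9EE4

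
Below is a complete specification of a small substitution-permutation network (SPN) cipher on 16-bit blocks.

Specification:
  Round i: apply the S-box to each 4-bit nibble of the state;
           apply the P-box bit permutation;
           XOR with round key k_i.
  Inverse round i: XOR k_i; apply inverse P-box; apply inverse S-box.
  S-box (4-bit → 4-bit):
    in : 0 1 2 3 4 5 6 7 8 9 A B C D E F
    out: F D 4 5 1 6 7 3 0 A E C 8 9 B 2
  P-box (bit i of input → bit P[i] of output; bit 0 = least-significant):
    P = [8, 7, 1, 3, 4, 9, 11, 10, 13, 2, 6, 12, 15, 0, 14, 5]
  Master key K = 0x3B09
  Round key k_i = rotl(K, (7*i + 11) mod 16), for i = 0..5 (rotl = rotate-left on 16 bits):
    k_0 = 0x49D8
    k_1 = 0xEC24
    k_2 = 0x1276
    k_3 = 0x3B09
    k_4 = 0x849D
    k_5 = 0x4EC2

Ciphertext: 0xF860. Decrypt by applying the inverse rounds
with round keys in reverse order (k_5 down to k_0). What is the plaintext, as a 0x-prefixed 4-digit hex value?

s_0 = ciphertext = 0xF860
s_1 = InvRound(s_0, k_5) = 0xDD95
s_2 = InvRound(s_1, k_4) = 0x2C2D
s_3 = InvRound(s_2, k_3) = 0xC994
s_4 = InvRound(s_3, k_2) = 0x1B56
s_5 = InvRound(s_4, k_1) = 0x11E3
s_6 = InvRound(s_5, k_0) = 0xAC3B

0xAC3B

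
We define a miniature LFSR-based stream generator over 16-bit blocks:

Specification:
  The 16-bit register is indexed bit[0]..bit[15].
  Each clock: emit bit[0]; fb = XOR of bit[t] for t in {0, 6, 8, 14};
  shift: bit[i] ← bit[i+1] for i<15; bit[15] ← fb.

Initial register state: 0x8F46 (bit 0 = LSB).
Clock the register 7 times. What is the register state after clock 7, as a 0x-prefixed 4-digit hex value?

0x9D1E

reg_0 = 0x8F46
clock 1: out=0, reg = 0x47A3
clock 2: out=1, reg = 0xA3D1
clock 3: out=1, reg = 0xD1E8
clock 4: out=0, reg = 0xE8F4
clock 5: out=0, reg = 0x747A
clock 6: out=0, reg = 0x3A3D
clock 7: out=1, reg = 0x9D1E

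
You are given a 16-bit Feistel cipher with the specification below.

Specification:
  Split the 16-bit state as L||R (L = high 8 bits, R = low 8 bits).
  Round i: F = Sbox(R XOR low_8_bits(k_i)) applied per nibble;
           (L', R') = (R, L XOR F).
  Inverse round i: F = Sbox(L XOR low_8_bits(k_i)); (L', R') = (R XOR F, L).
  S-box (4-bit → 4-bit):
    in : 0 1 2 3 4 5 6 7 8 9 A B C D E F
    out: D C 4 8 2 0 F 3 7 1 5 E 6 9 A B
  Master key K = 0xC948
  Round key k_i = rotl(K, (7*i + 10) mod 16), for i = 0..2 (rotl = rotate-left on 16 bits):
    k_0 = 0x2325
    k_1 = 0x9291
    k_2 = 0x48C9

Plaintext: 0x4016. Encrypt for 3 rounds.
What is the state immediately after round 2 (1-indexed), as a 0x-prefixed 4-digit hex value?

0xC817

s_0 = plaintext = 0x4016
s_1 = Round(s_0, k_0) = 0x16C8
s_2 = Round(s_1, k_1) = 0xC817
s_3 = Round(s_2, k_2) = 0x1752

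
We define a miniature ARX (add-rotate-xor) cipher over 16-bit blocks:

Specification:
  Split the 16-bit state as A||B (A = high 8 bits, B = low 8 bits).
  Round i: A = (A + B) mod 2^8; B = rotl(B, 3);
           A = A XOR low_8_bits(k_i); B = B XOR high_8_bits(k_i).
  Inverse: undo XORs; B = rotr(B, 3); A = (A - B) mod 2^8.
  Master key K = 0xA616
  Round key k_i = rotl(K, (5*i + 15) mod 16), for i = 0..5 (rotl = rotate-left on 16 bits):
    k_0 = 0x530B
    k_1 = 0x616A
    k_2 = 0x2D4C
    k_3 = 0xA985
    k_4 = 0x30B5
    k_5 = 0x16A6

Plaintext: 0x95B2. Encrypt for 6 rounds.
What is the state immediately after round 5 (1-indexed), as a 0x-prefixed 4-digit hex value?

0x0198

s_0 = plaintext = 0x95B2
s_1 = Round(s_0, k_0) = 0x4CC6
s_2 = Round(s_1, k_1) = 0x7857
s_3 = Round(s_2, k_2) = 0x8397
s_4 = Round(s_3, k_3) = 0x9F15
s_5 = Round(s_4, k_4) = 0x0198
s_6 = Round(s_5, k_5) = 0x3FD2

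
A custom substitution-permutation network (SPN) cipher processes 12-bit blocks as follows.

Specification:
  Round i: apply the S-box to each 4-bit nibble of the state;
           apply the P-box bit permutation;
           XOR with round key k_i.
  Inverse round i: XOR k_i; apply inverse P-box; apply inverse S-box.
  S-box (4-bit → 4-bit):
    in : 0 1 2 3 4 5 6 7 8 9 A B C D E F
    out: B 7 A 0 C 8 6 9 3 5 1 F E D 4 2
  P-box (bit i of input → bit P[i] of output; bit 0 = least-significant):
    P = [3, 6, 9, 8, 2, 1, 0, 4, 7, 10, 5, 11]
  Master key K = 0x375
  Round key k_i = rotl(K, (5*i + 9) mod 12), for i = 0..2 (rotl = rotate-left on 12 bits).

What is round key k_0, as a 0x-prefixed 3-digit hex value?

0xA6E

K = 0x375
k_0 = rotl(K, (5*0+9) mod 12) = rotl(K, 9) = 0xA6E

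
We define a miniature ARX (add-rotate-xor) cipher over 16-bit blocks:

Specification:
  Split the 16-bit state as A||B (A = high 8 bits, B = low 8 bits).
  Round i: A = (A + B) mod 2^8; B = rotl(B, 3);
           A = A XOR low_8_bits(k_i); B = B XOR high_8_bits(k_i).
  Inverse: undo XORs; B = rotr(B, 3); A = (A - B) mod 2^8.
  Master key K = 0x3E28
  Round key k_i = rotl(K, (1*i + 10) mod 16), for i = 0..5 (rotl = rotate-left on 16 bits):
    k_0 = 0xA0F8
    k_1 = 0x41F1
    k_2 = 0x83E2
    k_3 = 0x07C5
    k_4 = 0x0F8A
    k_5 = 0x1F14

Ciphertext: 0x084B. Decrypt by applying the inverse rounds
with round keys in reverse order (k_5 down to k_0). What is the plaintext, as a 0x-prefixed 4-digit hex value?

0xF6AB

s_0 = ciphertext = 0x084B
s_1 = InvRound(s_0, k_5) = 0x928A
s_2 = InvRound(s_1, k_4) = 0x68B0
s_3 = InvRound(s_2, k_3) = 0xB7F6
s_4 = InvRound(s_3, k_2) = 0xA7AE
s_5 = InvRound(s_4, k_1) = 0x59FD
s_6 = InvRound(s_5, k_0) = 0xF6AB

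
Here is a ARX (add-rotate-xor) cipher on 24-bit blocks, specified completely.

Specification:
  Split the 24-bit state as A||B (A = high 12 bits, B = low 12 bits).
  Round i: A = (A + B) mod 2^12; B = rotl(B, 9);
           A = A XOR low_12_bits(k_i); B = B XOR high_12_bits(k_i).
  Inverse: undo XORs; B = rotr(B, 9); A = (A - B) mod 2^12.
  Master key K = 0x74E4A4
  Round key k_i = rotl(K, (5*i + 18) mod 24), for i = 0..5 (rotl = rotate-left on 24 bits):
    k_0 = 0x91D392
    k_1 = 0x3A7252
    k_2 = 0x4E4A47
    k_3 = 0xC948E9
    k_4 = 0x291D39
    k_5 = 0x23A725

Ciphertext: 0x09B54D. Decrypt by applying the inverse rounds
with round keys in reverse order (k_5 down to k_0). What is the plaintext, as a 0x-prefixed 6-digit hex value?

s_0 = ciphertext = 0x09B54D
s_1 = InvRound(s_0, k_5) = 0xC03BBB
s_2 = InvRound(s_1, k_4) = 0x7E6954
s_3 = InvRound(s_2, k_3) = 0x10DE02
s_4 = InvRound(s_3, k_2) = 0x415735
s_5 = InvRound(s_4, k_1) = 0x1B5492
s_6 = InvRound(s_5, k_0) = 0x5A9C7E

0x5A9C7E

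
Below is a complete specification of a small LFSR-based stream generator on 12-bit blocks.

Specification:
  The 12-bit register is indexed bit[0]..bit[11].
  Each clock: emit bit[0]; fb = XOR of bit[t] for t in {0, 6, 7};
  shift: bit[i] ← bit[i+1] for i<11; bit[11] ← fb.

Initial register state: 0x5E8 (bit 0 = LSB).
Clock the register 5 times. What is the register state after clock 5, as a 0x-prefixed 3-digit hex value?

reg_0 = 0x5E8
clock 1: out=0, reg = 0x2F4
clock 2: out=0, reg = 0x17A
clock 3: out=0, reg = 0x8BD
clock 4: out=1, reg = 0x45E
clock 5: out=0, reg = 0xA2F

0xA2F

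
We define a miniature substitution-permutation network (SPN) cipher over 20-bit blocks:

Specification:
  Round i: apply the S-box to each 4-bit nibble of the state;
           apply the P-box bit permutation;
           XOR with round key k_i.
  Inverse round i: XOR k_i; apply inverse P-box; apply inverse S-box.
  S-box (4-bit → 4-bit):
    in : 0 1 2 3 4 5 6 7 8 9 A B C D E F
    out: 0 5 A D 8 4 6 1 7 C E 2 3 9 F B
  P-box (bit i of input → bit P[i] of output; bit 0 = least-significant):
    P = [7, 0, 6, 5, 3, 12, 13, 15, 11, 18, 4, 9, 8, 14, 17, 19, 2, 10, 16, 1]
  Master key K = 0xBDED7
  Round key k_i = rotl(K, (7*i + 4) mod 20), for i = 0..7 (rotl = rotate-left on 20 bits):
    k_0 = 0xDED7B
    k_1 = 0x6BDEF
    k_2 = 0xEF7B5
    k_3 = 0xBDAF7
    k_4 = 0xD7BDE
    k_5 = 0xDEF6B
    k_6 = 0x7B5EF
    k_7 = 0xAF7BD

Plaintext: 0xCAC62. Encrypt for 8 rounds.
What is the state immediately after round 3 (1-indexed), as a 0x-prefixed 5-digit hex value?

s_0 = plaintext = 0xCAC62
s_1 = Round(s_0, k_0) = 0x3915E
s_2 = Round(s_1, k_1) = 0xD9518
s_3 = Round(s_2, k_2) = 0x4D76A
s_4 = Round(s_3, k_3) = 0x3E394
s_5 = Round(s_4, k_4) = 0x690E8
s_6 = Round(s_5, k_5) = 0x65BA2
s_7 = Round(s_6, k_6) = 0x001CE
s_8 = Round(s_7, k_7) = 0xAEF44

0x4D76A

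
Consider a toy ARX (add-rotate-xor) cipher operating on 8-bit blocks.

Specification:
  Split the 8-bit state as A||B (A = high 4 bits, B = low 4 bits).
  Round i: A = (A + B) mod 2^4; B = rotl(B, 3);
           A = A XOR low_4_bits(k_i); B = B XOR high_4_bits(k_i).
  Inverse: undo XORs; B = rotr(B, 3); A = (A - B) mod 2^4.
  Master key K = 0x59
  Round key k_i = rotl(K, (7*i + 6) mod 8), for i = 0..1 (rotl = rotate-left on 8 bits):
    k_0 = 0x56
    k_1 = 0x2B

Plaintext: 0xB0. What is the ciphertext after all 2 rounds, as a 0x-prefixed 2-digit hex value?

0x98

s_0 = plaintext = 0xB0
s_1 = Round(s_0, k_0) = 0xD5
s_2 = Round(s_1, k_1) = 0x98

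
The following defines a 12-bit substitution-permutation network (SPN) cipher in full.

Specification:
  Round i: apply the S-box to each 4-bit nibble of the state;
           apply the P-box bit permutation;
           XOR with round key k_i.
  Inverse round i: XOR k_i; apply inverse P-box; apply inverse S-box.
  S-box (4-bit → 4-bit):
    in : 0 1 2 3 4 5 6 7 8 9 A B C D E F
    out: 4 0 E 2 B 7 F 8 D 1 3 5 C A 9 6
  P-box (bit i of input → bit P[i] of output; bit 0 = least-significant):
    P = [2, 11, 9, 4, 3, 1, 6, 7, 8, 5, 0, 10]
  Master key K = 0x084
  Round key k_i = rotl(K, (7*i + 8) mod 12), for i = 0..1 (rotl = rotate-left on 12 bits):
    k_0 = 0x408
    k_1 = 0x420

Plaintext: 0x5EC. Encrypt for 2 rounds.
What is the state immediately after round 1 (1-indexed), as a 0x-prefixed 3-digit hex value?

s_0 = plaintext = 0x5EC
s_1 = Round(s_0, k_0) = 0x7B1
s_2 = Round(s_1, k_1) = 0x068

0x7B1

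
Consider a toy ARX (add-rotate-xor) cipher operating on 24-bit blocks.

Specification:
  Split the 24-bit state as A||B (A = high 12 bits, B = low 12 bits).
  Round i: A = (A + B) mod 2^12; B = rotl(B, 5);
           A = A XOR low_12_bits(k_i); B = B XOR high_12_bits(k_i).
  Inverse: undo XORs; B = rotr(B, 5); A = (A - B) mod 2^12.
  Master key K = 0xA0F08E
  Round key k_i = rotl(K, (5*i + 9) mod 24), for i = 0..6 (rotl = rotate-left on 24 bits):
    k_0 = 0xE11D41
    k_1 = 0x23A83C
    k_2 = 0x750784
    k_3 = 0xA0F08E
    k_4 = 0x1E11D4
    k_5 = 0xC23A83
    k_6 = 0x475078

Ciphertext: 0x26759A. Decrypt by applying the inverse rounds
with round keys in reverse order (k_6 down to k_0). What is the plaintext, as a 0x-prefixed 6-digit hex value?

0x93A3D6

s_0 = ciphertext = 0x26759A
s_1 = InvRound(s_0, k_6) = 0xA9078F
s_2 = InvRound(s_1, k_5) = 0x9B665D
s_3 = InvRound(s_2, k_4) = 0xA25E3D
s_4 = InvRound(s_3, k_3) = 0x18A921
s_5 = InvRound(s_4, k_2) = 0xD1B8F3
s_6 = InvRound(s_5, k_1) = 0x0514D6
s_7 = InvRound(s_6, k_0) = 0x93A3D6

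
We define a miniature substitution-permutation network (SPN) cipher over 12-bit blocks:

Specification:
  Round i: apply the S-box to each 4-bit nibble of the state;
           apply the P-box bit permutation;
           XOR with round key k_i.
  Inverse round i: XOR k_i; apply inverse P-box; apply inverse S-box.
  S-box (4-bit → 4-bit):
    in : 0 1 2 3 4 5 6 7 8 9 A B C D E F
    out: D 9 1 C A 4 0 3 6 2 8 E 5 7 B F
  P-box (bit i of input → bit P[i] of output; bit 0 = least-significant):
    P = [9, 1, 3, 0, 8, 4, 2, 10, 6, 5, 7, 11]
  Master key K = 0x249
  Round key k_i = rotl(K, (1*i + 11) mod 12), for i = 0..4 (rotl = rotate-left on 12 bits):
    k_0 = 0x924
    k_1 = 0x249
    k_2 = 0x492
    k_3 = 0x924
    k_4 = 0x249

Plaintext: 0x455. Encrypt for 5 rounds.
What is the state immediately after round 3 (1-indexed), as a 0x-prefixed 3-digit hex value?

s_0 = plaintext = 0x455
s_1 = Round(s_0, k_0) = 0x108
s_2 = Round(s_1, k_1) = 0xF07
s_3 = Round(s_2, k_2) = 0xB74
s_4 = Round(s_3, k_3) = 0x097
s_5 = Round(s_4, k_4) = 0x89B

0xB74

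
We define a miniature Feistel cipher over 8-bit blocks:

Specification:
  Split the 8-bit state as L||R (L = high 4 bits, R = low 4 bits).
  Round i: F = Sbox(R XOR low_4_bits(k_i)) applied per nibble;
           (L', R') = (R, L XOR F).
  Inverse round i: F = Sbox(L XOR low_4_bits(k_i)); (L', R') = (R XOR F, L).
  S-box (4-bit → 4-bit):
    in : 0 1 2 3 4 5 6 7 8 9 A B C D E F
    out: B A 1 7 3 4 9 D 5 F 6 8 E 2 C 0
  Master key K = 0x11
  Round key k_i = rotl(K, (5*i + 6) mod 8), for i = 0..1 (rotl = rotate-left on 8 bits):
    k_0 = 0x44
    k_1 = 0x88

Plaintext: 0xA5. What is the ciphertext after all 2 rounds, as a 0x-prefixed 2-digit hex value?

s_0 = plaintext = 0xA5
s_1 = Round(s_0, k_0) = 0x50
s_2 = Round(s_1, k_1) = 0x00

0x00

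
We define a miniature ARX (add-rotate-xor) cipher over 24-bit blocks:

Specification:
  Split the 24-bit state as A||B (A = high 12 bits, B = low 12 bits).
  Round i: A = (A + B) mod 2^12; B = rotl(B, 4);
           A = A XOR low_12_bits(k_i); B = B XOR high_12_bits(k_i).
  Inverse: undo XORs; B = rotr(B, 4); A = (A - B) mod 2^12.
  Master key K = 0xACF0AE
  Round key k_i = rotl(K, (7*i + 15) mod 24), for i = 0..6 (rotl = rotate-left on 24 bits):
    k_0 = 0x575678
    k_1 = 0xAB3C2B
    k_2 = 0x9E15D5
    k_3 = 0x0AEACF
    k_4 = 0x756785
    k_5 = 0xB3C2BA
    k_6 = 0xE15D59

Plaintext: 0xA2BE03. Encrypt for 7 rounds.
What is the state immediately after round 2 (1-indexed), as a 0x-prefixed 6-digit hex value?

0xF8AE06

s_0 = plaintext = 0xA2BE03
s_1 = Round(s_0, k_0) = 0xE5654B
s_2 = Round(s_1, k_1) = 0xF8AE06
s_3 = Round(s_2, k_2) = 0x84598F
s_4 = Round(s_3, k_3) = 0xB1B857
s_5 = Round(s_4, k_4) = 0x4F722E
s_6 = Round(s_5, k_5) = 0x59F9DE
s_7 = Round(s_6, k_6) = 0x2243FC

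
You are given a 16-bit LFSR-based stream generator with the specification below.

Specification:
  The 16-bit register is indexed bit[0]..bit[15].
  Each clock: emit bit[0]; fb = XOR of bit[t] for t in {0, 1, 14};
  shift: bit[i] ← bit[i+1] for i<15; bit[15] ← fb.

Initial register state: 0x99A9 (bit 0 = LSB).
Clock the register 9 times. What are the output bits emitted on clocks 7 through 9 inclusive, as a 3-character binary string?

011

reg_0 = 0x99A9
clock 1: out=1, reg = 0xCCD4
clock 2: out=0, reg = 0xE66A
clock 3: out=0, reg = 0x7335
clock 4: out=1, reg = 0x399A
clock 5: out=0, reg = 0x9CCD
clock 6: out=1, reg = 0xCE66
clock 7: out=0, reg = 0x6733
clock 8: out=1, reg = 0xB399
clock 9: out=1, reg = 0xD9CC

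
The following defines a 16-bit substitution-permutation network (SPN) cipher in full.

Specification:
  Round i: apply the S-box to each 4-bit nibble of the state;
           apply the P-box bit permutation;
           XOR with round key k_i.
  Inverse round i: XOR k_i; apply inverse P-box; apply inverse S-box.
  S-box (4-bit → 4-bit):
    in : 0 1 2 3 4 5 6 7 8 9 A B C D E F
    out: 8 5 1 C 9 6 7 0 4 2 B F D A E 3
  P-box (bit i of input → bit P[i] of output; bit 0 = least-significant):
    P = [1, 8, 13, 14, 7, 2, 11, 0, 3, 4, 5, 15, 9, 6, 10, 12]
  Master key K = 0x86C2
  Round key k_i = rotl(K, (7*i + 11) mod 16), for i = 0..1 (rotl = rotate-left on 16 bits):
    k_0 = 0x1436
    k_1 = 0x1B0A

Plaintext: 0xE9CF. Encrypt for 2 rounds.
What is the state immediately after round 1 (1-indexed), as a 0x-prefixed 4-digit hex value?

0x09E5

s_0 = plaintext = 0xE9CF
s_1 = Round(s_0, k_0) = 0x09E5
s_2 = Round(s_1, k_1) = 0x221F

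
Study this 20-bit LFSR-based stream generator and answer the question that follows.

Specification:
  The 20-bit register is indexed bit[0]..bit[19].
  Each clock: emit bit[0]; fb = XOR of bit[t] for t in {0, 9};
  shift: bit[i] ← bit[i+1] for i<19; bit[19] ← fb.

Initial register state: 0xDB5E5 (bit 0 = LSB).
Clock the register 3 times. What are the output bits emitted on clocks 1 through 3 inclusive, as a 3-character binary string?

101

reg_0 = 0xDB5E5
clock 1: out=1, reg = 0xEDAF2
clock 2: out=0, reg = 0xF6D79
clock 3: out=1, reg = 0xFB6BC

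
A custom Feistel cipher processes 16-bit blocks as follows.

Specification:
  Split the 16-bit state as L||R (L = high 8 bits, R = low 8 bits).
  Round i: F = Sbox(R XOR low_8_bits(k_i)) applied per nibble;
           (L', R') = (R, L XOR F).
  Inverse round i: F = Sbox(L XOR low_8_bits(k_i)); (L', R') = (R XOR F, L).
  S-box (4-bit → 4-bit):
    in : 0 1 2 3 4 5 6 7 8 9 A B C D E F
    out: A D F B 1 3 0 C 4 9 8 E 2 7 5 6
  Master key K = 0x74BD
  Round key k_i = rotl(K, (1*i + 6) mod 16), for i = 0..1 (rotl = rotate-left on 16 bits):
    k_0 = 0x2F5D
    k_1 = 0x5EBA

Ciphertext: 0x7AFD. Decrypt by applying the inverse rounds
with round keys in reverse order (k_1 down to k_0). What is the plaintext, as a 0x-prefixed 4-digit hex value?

0x32D7

s_0 = ciphertext = 0x7AFD
s_1 = InvRound(s_0, k_1) = 0xD77A
s_2 = InvRound(s_1, k_0) = 0x32D7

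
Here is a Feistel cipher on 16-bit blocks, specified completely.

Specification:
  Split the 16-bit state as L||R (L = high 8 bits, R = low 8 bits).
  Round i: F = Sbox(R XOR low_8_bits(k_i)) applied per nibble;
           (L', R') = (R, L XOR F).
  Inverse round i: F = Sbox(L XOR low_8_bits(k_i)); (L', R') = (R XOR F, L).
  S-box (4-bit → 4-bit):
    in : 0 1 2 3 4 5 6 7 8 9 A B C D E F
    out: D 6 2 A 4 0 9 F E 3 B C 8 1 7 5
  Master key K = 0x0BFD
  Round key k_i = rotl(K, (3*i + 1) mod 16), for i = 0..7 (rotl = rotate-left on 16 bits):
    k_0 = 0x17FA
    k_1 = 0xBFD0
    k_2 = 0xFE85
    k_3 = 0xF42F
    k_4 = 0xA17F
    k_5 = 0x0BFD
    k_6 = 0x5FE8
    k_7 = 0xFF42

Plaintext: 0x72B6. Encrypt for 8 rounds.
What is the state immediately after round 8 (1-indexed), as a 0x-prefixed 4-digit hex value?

s_0 = plaintext = 0x72B6
s_1 = Round(s_0, k_0) = 0xB63A
s_2 = Round(s_1, k_1) = 0x3ACD
s_3 = Round(s_2, k_2) = 0xCD74
s_4 = Round(s_3, k_3) = 0x74C1
s_5 = Round(s_4, k_4) = 0xC1B3
s_6 = Round(s_5, k_5) = 0xB386
s_7 = Round(s_6, k_6) = 0x8624
s_8 = Round(s_7, k_7) = 0x241F

0x241F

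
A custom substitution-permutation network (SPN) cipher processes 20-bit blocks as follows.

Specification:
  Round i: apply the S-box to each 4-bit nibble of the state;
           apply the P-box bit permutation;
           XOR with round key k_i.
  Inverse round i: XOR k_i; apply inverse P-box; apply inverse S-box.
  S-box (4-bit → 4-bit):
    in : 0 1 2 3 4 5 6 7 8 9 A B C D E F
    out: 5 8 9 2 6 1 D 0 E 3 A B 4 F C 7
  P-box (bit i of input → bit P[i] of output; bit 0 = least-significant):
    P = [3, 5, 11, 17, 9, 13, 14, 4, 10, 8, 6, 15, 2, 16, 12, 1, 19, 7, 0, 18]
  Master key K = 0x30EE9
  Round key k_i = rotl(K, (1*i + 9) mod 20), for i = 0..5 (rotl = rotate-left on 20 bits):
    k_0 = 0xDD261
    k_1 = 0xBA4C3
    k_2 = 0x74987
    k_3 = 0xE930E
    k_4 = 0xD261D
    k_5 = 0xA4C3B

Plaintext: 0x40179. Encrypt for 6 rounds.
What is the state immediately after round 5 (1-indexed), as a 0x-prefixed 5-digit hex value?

s_0 = plaintext = 0x40179
s_1 = Round(s_0, k_0) = 0xD42CC
s_2 = Round(s_1, k_1) = 0x67842
s_3 = Round(s_2, k_2) = 0x9A8CE
s_4 = Round(s_3, k_3) = 0x55ACC
s_5 = Round(s_4, k_4) = 0x5EF19
s_6 = Round(s_5, k_5) = 0x25941

0x5EF19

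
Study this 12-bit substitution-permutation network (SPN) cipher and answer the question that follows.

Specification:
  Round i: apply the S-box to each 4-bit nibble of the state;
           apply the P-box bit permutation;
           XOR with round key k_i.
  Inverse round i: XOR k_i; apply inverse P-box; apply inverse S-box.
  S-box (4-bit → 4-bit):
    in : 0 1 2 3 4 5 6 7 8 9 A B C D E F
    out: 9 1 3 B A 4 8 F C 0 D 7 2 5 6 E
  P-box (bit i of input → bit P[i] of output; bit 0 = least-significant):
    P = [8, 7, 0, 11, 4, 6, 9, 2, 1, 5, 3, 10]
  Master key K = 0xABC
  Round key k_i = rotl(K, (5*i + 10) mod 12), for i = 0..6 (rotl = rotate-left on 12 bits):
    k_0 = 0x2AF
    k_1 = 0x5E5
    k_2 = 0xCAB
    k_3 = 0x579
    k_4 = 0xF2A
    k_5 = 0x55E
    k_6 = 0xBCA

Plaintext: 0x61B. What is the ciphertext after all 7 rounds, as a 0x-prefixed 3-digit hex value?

0xD0E

s_0 = plaintext = 0x61B
s_1 = Round(s_0, k_0) = 0x73E
s_2 = Round(s_1, k_1) = 0x11A
s_3 = Round(s_2, k_2) = 0x5B8
s_4 = Round(s_3, k_3) = 0xF20
s_5 = Round(s_4, k_4) = 0x252
s_6 = Round(s_5, k_5) = 0x6FC
s_7 = Round(s_6, k_6) = 0xD0E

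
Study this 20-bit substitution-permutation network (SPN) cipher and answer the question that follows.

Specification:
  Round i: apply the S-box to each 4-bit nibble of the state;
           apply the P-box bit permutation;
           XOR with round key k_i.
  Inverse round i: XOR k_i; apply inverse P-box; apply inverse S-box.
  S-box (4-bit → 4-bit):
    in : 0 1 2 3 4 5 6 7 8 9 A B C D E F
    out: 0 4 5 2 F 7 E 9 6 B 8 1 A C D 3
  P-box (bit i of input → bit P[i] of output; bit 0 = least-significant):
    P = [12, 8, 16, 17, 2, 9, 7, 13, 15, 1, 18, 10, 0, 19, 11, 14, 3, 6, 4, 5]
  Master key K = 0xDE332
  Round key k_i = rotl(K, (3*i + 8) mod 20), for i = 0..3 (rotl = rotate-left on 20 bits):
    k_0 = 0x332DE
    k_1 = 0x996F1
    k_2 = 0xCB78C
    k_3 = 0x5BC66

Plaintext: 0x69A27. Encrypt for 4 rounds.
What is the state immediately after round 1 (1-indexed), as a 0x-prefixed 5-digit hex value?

0x9662B

s_0 = plaintext = 0x69A27
s_1 = Round(s_0, k_0) = 0x9662B
s_2 = Round(s_1, k_1) = 0x5CA1F
s_3 = Round(s_2, k_2) = 0x4E254
s_4 = Round(s_3, k_3) = 0x2679B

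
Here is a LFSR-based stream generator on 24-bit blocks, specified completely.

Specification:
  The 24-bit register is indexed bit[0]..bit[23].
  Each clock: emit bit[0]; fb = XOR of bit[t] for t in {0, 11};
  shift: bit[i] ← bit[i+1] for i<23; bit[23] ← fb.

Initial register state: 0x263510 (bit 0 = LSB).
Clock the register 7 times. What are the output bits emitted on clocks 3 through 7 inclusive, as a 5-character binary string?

reg_0 = 0x263510
clock 1: out=0, reg = 0x131A88
clock 2: out=0, reg = 0x898D44
clock 3: out=0, reg = 0xC4C6A2
clock 4: out=0, reg = 0x626351
clock 5: out=1, reg = 0xB131A8
clock 6: out=0, reg = 0x5898D4
clock 7: out=0, reg = 0xAC4C6A

00100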